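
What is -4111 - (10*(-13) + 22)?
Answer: -4003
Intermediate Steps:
-4111 - (10*(-13) + 22) = -4111 - (-130 + 22) = -4111 - 1*(-108) = -4111 + 108 = -4003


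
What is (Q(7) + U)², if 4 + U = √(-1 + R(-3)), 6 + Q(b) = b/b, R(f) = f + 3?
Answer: (9 - I)² ≈ 80.0 - 18.0*I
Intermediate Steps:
R(f) = 3 + f
Q(b) = -5 (Q(b) = -6 + b/b = -6 + 1 = -5)
U = -4 + I (U = -4 + √(-1 + (3 - 3)) = -4 + √(-1 + 0) = -4 + √(-1) = -4 + I ≈ -4.0 + 1.0*I)
(Q(7) + U)² = (-5 + (-4 + I))² = (-9 + I)²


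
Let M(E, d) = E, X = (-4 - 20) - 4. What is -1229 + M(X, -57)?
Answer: -1257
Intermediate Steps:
X = -28 (X = -24 - 4 = -28)
-1229 + M(X, -57) = -1229 - 28 = -1257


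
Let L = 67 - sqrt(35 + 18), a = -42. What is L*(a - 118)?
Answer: -10720 + 160*sqrt(53) ≈ -9555.2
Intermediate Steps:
L = 67 - sqrt(53) ≈ 59.720
L*(a - 118) = (67 - sqrt(53))*(-42 - 118) = (67 - sqrt(53))*(-160) = -10720 + 160*sqrt(53)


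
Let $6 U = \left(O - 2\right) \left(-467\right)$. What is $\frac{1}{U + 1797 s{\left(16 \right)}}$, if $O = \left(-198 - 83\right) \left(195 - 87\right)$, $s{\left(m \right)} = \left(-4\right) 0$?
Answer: $\frac{3}{7086725} \approx 4.2333 \cdot 10^{-7}$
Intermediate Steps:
$s{\left(m \right)} = 0$
$O = -30348$ ($O = \left(-281\right) 108 = -30348$)
$U = \frac{7086725}{3}$ ($U = \frac{\left(-30348 - 2\right) \left(-467\right)}{6} = \frac{\left(-30350\right) \left(-467\right)}{6} = \frac{1}{6} \cdot 14173450 = \frac{7086725}{3} \approx 2.3622 \cdot 10^{6}$)
$\frac{1}{U + 1797 s{\left(16 \right)}} = \frac{1}{\frac{7086725}{3} + 1797 \cdot 0} = \frac{1}{\frac{7086725}{3} + 0} = \frac{1}{\frac{7086725}{3}} = \frac{3}{7086725}$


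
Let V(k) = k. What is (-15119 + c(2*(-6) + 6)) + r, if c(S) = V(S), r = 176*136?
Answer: 8811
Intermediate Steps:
r = 23936
c(S) = S
(-15119 + c(2*(-6) + 6)) + r = (-15119 + (2*(-6) + 6)) + 23936 = (-15119 + (-12 + 6)) + 23936 = (-15119 - 6) + 23936 = -15125 + 23936 = 8811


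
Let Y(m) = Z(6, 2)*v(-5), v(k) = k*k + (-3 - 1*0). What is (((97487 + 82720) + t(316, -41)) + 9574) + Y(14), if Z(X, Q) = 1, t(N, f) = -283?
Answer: 189520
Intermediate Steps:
v(k) = -3 + k² (v(k) = k² + (-3 + 0) = k² - 3 = -3 + k²)
Y(m) = 22 (Y(m) = 1*(-3 + (-5)²) = 1*(-3 + 25) = 1*22 = 22)
(((97487 + 82720) + t(316, -41)) + 9574) + Y(14) = (((97487 + 82720) - 283) + 9574) + 22 = ((180207 - 283) + 9574) + 22 = (179924 + 9574) + 22 = 189498 + 22 = 189520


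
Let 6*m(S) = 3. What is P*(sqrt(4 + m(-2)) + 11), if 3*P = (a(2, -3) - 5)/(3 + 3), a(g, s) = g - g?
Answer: -55/18 - 5*sqrt(2)/12 ≈ -3.6448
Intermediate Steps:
m(S) = 1/2 (m(S) = (1/6)*3 = 1/2)
a(g, s) = 0
P = -5/18 (P = ((0 - 5)/(3 + 3))/3 = (-5/6)/3 = (-5*1/6)/3 = (1/3)*(-5/6) = -5/18 ≈ -0.27778)
P*(sqrt(4 + m(-2)) + 11) = -5*(sqrt(4 + 1/2) + 11)/18 = -5*(sqrt(9/2) + 11)/18 = -5*(3*sqrt(2)/2 + 11)/18 = -5*(11 + 3*sqrt(2)/2)/18 = -55/18 - 5*sqrt(2)/12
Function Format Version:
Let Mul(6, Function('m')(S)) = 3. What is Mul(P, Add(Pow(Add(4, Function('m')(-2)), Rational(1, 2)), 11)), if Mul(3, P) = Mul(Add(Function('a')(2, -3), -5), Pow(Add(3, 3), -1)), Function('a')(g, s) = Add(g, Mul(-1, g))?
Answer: Add(Rational(-55, 18), Mul(Rational(-5, 12), Pow(2, Rational(1, 2)))) ≈ -3.6448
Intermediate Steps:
Function('m')(S) = Rational(1, 2) (Function('m')(S) = Mul(Rational(1, 6), 3) = Rational(1, 2))
Function('a')(g, s) = 0
P = Rational(-5, 18) (P = Mul(Rational(1, 3), Mul(Add(0, -5), Pow(Add(3, 3), -1))) = Mul(Rational(1, 3), Mul(-5, Pow(6, -1))) = Mul(Rational(1, 3), Mul(-5, Rational(1, 6))) = Mul(Rational(1, 3), Rational(-5, 6)) = Rational(-5, 18) ≈ -0.27778)
Mul(P, Add(Pow(Add(4, Function('m')(-2)), Rational(1, 2)), 11)) = Mul(Rational(-5, 18), Add(Pow(Add(4, Rational(1, 2)), Rational(1, 2)), 11)) = Mul(Rational(-5, 18), Add(Pow(Rational(9, 2), Rational(1, 2)), 11)) = Mul(Rational(-5, 18), Add(Mul(Rational(3, 2), Pow(2, Rational(1, 2))), 11)) = Mul(Rational(-5, 18), Add(11, Mul(Rational(3, 2), Pow(2, Rational(1, 2))))) = Add(Rational(-55, 18), Mul(Rational(-5, 12), Pow(2, Rational(1, 2))))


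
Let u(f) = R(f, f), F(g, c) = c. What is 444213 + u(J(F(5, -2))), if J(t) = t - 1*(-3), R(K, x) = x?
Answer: 444214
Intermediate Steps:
J(t) = 3 + t (J(t) = t + 3 = 3 + t)
u(f) = f
444213 + u(J(F(5, -2))) = 444213 + (3 - 2) = 444213 + 1 = 444214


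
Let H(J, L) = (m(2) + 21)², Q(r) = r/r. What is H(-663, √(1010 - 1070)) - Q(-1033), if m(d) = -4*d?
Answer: 168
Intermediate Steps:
Q(r) = 1
H(J, L) = 169 (H(J, L) = (-4*2 + 21)² = (-8 + 21)² = 13² = 169)
H(-663, √(1010 - 1070)) - Q(-1033) = 169 - 1*1 = 169 - 1 = 168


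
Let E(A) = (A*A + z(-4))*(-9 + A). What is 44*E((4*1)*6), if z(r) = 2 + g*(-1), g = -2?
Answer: 382800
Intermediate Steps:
z(r) = 4 (z(r) = 2 - 2*(-1) = 2 + 2 = 4)
E(A) = (-9 + A)*(4 + A²) (E(A) = (A*A + 4)*(-9 + A) = (A² + 4)*(-9 + A) = (4 + A²)*(-9 + A) = (-9 + A)*(4 + A²))
44*E((4*1)*6) = 44*(-36 + ((4*1)*6)³ - 9*((4*1)*6)² + 4*((4*1)*6)) = 44*(-36 + (4*6)³ - 9*(4*6)² + 4*(4*6)) = 44*(-36 + 24³ - 9*24² + 4*24) = 44*(-36 + 13824 - 9*576 + 96) = 44*(-36 + 13824 - 5184 + 96) = 44*8700 = 382800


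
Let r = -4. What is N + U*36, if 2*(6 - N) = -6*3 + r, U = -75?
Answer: -2683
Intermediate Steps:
N = 17 (N = 6 - (-6*3 - 4)/2 = 6 - (-18 - 4)/2 = 6 - ½*(-22) = 6 + 11 = 17)
N + U*36 = 17 - 75*36 = 17 - 2700 = -2683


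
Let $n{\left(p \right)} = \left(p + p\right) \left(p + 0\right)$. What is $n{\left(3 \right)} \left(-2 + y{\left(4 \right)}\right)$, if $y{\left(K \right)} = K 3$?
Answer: $180$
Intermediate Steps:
$y{\left(K \right)} = 3 K$
$n{\left(p \right)} = 2 p^{2}$ ($n{\left(p \right)} = 2 p p = 2 p^{2}$)
$n{\left(3 \right)} \left(-2 + y{\left(4 \right)}\right) = 2 \cdot 3^{2} \left(-2 + 3 \cdot 4\right) = 2 \cdot 9 \left(-2 + 12\right) = 18 \cdot 10 = 180$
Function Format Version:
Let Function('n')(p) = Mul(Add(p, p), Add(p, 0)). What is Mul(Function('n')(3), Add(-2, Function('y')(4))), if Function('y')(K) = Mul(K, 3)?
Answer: 180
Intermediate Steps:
Function('y')(K) = Mul(3, K)
Function('n')(p) = Mul(2, Pow(p, 2)) (Function('n')(p) = Mul(Mul(2, p), p) = Mul(2, Pow(p, 2)))
Mul(Function('n')(3), Add(-2, Function('y')(4))) = Mul(Mul(2, Pow(3, 2)), Add(-2, Mul(3, 4))) = Mul(Mul(2, 9), Add(-2, 12)) = Mul(18, 10) = 180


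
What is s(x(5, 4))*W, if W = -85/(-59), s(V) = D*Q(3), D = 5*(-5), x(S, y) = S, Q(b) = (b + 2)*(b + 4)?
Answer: -74375/59 ≈ -1260.6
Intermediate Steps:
Q(b) = (2 + b)*(4 + b)
D = -25
s(V) = -875 (s(V) = -25*(8 + 3**2 + 6*3) = -25*(8 + 9 + 18) = -25*35 = -875)
W = 85/59 (W = -85*(-1/59) = 85/59 ≈ 1.4407)
s(x(5, 4))*W = -875*85/59 = -74375/59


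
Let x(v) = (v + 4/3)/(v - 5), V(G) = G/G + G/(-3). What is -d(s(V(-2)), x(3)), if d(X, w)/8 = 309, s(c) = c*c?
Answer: -2472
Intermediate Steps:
V(G) = 1 - G/3 (V(G) = 1 + G*(-⅓) = 1 - G/3)
x(v) = (4/3 + v)/(-5 + v) (x(v) = (v + 4*(⅓))/(-5 + v) = (v + 4/3)/(-5 + v) = (4/3 + v)/(-5 + v))
s(c) = c²
d(X, w) = 2472 (d(X, w) = 8*309 = 2472)
-d(s(V(-2)), x(3)) = -1*2472 = -2472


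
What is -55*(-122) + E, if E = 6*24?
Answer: 6854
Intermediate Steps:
E = 144
-55*(-122) + E = -55*(-122) + 144 = 6710 + 144 = 6854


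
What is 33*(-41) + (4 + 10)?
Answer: -1339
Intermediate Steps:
33*(-41) + (4 + 10) = -1353 + 14 = -1339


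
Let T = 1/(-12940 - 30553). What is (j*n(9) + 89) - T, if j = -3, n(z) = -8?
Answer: 4914710/43493 ≈ 113.00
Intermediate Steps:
T = -1/43493 (T = 1/(-43493) = -1/43493 ≈ -2.2992e-5)
(j*n(9) + 89) - T = (-3*(-8) + 89) - 1*(-1/43493) = (24 + 89) + 1/43493 = 113 + 1/43493 = 4914710/43493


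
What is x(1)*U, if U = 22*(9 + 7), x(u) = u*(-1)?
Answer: -352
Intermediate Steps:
x(u) = -u
U = 352 (U = 22*16 = 352)
x(1)*U = -1*1*352 = -1*352 = -352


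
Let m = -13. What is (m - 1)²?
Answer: 196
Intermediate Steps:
(m - 1)² = (-13 - 1)² = (-14)² = 196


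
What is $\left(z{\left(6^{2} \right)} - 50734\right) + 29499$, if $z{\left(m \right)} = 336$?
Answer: $-20899$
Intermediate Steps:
$\left(z{\left(6^{2} \right)} - 50734\right) + 29499 = \left(336 - 50734\right) + 29499 = -50398 + 29499 = -20899$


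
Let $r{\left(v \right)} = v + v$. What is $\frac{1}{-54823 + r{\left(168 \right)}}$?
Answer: $- \frac{1}{54487} \approx -1.8353 \cdot 10^{-5}$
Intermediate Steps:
$r{\left(v \right)} = 2 v$
$\frac{1}{-54823 + r{\left(168 \right)}} = \frac{1}{-54823 + 2 \cdot 168} = \frac{1}{-54823 + 336} = \frac{1}{-54487} = - \frac{1}{54487}$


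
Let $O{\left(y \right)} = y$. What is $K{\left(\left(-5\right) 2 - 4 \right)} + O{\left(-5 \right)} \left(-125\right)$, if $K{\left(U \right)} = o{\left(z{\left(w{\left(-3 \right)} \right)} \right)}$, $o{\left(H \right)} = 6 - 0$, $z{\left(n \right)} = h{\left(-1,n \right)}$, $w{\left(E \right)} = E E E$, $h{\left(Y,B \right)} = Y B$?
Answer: $631$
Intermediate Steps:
$h{\left(Y,B \right)} = B Y$
$w{\left(E \right)} = E^{3}$ ($w{\left(E \right)} = E^{2} E = E^{3}$)
$z{\left(n \right)} = - n$ ($z{\left(n \right)} = n \left(-1\right) = - n$)
$o{\left(H \right)} = 6$ ($o{\left(H \right)} = 6 + 0 = 6$)
$K{\left(U \right)} = 6$
$K{\left(\left(-5\right) 2 - 4 \right)} + O{\left(-5 \right)} \left(-125\right) = 6 - -625 = 6 + 625 = 631$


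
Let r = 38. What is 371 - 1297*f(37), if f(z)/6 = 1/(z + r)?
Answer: 6681/25 ≈ 267.24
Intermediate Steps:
f(z) = 6/(38 + z) (f(z) = 6/(z + 38) = 6/(38 + z))
371 - 1297*f(37) = 371 - 7782/(38 + 37) = 371 - 7782/75 = 371 - 1297*2/25 = 371 - 2594/25 = 6681/25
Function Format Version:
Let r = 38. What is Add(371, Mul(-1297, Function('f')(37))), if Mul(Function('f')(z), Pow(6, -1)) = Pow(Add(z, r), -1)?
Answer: Rational(6681, 25) ≈ 267.24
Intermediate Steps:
Function('f')(z) = Mul(6, Pow(Add(38, z), -1)) (Function('f')(z) = Mul(6, Pow(Add(z, 38), -1)) = Mul(6, Pow(Add(38, z), -1)))
Add(371, Mul(-1297, Function('f')(37))) = Add(371, Mul(-1297, Mul(6, Pow(Add(38, 37), -1)))) = Add(371, Mul(-1297, Mul(6, Pow(75, -1)))) = Add(371, Mul(-1297, Mul(6, Rational(1, 75)))) = Add(371, Mul(-1297, Rational(2, 25))) = Add(371, Rational(-2594, 25)) = Rational(6681, 25)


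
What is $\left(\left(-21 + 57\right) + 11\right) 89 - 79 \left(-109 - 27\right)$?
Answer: $14927$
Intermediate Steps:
$\left(\left(-21 + 57\right) + 11\right) 89 - 79 \left(-109 - 27\right) = \left(36 + 11\right) 89 - 79 \left(-136\right) = 47 \cdot 89 - -10744 = 4183 + 10744 = 14927$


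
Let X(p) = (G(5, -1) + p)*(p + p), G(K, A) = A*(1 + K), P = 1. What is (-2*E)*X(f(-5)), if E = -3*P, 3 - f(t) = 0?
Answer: -108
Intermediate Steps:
f(t) = 3 (f(t) = 3 - 1*0 = 3 + 0 = 3)
E = -3 (E = -3*1 = -3)
X(p) = 2*p*(-6 + p) (X(p) = (-(1 + 5) + p)*(p + p) = (-1*6 + p)*(2*p) = (-6 + p)*(2*p) = 2*p*(-6 + p))
(-2*E)*X(f(-5)) = (-2*(-3))*(2*3*(-6 + 3)) = 6*(2*3*(-3)) = 6*(-18) = -108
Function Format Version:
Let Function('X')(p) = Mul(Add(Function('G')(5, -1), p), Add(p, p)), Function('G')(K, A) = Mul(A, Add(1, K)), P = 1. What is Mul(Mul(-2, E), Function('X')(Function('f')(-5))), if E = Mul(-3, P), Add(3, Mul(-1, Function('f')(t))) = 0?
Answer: -108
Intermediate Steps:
Function('f')(t) = 3 (Function('f')(t) = Add(3, Mul(-1, 0)) = Add(3, 0) = 3)
E = -3 (E = Mul(-3, 1) = -3)
Function('X')(p) = Mul(2, p, Add(-6, p)) (Function('X')(p) = Mul(Add(Mul(-1, Add(1, 5)), p), Add(p, p)) = Mul(Add(Mul(-1, 6), p), Mul(2, p)) = Mul(Add(-6, p), Mul(2, p)) = Mul(2, p, Add(-6, p)))
Mul(Mul(-2, E), Function('X')(Function('f')(-5))) = Mul(Mul(-2, -3), Mul(2, 3, Add(-6, 3))) = Mul(6, Mul(2, 3, -3)) = Mul(6, -18) = -108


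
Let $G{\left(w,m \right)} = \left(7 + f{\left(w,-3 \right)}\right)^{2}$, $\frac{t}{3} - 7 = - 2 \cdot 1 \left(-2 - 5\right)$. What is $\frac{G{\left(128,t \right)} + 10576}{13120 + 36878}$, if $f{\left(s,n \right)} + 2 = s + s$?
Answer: $\frac{78697}{49998} \approx 1.574$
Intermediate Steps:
$f{\left(s,n \right)} = -2 + 2 s$ ($f{\left(s,n \right)} = -2 + \left(s + s\right) = -2 + 2 s$)
$t = 63$ ($t = 21 + 3 \left(- 2 \cdot 1 \left(-2 - 5\right)\right) = 21 + 3 \left(- 2 \cdot 1 \left(-7\right)\right) = 21 + 3 \left(\left(-2\right) \left(-7\right)\right) = 21 + 3 \cdot 14 = 21 + 42 = 63$)
$G{\left(w,m \right)} = \left(5 + 2 w\right)^{2}$ ($G{\left(w,m \right)} = \left(7 + \left(-2 + 2 w\right)\right)^{2} = \left(5 + 2 w\right)^{2}$)
$\frac{G{\left(128,t \right)} + 10576}{13120 + 36878} = \frac{\left(5 + 2 \cdot 128\right)^{2} + 10576}{13120 + 36878} = \frac{\left(5 + 256\right)^{2} + 10576}{49998} = \left(261^{2} + 10576\right) \frac{1}{49998} = \left(68121 + 10576\right) \frac{1}{49998} = 78697 \cdot \frac{1}{49998} = \frac{78697}{49998}$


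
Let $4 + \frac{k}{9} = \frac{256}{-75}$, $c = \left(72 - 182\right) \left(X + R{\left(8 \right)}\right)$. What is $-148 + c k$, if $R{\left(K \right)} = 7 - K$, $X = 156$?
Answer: $1137428$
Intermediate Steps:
$c = -17050$ ($c = \left(72 - 182\right) \left(156 + \left(7 - 8\right)\right) = - 110 \left(156 + \left(7 - 8\right)\right) = - 110 \left(156 - 1\right) = \left(-110\right) 155 = -17050$)
$k = - \frac{1668}{25}$ ($k = -36 + 9 \frac{256}{-75} = -36 + 9 \cdot 256 \left(- \frac{1}{75}\right) = -36 + 9 \left(- \frac{256}{75}\right) = -36 - \frac{768}{25} = - \frac{1668}{25} \approx -66.72$)
$-148 + c k = -148 - -1137576 = -148 + 1137576 = 1137428$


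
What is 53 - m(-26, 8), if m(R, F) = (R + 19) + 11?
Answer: 49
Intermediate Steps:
m(R, F) = 30 + R (m(R, F) = (19 + R) + 11 = 30 + R)
53 - m(-26, 8) = 53 - (30 - 26) = 53 - 1*4 = 53 - 4 = 49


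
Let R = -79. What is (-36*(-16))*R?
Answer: -45504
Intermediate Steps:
(-36*(-16))*R = -36*(-16)*(-79) = 576*(-79) = -45504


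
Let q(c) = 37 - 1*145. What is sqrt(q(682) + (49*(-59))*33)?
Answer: I*sqrt(95511) ≈ 309.05*I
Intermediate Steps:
q(c) = -108 (q(c) = 37 - 145 = -108)
sqrt(q(682) + (49*(-59))*33) = sqrt(-108 + (49*(-59))*33) = sqrt(-108 - 2891*33) = sqrt(-108 - 95403) = sqrt(-95511) = I*sqrt(95511)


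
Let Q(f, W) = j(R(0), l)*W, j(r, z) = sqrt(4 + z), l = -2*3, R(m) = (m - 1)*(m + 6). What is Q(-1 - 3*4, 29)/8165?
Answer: 29*I*sqrt(2)/8165 ≈ 0.0050229*I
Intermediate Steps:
R(m) = (-1 + m)*(6 + m)
l = -6
Q(f, W) = I*W*sqrt(2) (Q(f, W) = sqrt(4 - 6)*W = sqrt(-2)*W = (I*sqrt(2))*W = I*W*sqrt(2))
Q(-1 - 3*4, 29)/8165 = (I*29*sqrt(2))/8165 = (29*I*sqrt(2))*(1/8165) = 29*I*sqrt(2)/8165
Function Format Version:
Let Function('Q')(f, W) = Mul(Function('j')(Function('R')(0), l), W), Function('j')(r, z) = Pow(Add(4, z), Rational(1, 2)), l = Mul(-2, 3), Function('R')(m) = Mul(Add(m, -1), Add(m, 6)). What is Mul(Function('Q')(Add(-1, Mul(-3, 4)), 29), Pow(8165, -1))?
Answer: Mul(Rational(29, 8165), I, Pow(2, Rational(1, 2))) ≈ Mul(0.0050229, I)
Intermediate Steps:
Function('R')(m) = Mul(Add(-1, m), Add(6, m))
l = -6
Function('Q')(f, W) = Mul(I, W, Pow(2, Rational(1, 2))) (Function('Q')(f, W) = Mul(Pow(Add(4, -6), Rational(1, 2)), W) = Mul(Pow(-2, Rational(1, 2)), W) = Mul(Mul(I, Pow(2, Rational(1, 2))), W) = Mul(I, W, Pow(2, Rational(1, 2))))
Mul(Function('Q')(Add(-1, Mul(-3, 4)), 29), Pow(8165, -1)) = Mul(Mul(I, 29, Pow(2, Rational(1, 2))), Pow(8165, -1)) = Mul(Mul(29, I, Pow(2, Rational(1, 2))), Rational(1, 8165)) = Mul(Rational(29, 8165), I, Pow(2, Rational(1, 2)))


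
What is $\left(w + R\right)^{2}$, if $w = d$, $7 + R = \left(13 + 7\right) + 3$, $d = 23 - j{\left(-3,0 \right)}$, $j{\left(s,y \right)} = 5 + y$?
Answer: $1156$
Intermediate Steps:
$d = 18$ ($d = 23 - \left(5 + 0\right) = 23 - 5 = 18$)
$R = 16$ ($R = -7 + \left(\left(13 + 7\right) + 3\right) = -7 + \left(20 + 3\right) = -7 + 23 = 16$)
$w = 18$
$\left(w + R\right)^{2} = \left(18 + 16\right)^{2} = 34^{2} = 1156$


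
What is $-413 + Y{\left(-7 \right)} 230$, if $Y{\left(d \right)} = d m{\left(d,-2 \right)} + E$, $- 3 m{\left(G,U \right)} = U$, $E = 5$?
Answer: $- \frac{1009}{3} \approx -336.33$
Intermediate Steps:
$m{\left(G,U \right)} = - \frac{U}{3}$
$Y{\left(d \right)} = 5 + \frac{2 d}{3}$ ($Y{\left(d \right)} = d \left(\left(- \frac{1}{3}\right) \left(-2\right)\right) + 5 = d \frac{2}{3} + 5 = \frac{2 d}{3} + 5 = 5 + \frac{2 d}{3}$)
$-413 + Y{\left(-7 \right)} 230 = -413 + \left(5 + \frac{2}{3} \left(-7\right)\right) 230 = -413 + \left(5 - \frac{14}{3}\right) 230 = -413 + \frac{1}{3} \cdot 230 = -413 + \frac{230}{3} = - \frac{1009}{3}$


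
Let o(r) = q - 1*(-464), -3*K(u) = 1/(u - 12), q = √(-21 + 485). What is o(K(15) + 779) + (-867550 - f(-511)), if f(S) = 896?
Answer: -867982 + 4*√29 ≈ -8.6796e+5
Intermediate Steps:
q = 4*√29 (q = √464 = 4*√29 ≈ 21.541)
K(u) = -1/(3*(-12 + u)) (K(u) = -1/(3*(u - 12)) = -1/(3*(-12 + u)))
o(r) = 464 + 4*√29 (o(r) = 4*√29 - 1*(-464) = 4*√29 + 464 = 464 + 4*√29)
o(K(15) + 779) + (-867550 - f(-511)) = (464 + 4*√29) + (-867550 - 1*896) = (464 + 4*√29) + (-867550 - 896) = (464 + 4*√29) - 868446 = -867982 + 4*√29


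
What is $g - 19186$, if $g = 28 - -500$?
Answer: $-18658$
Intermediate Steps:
$g = 528$ ($g = 28 + 500 = 528$)
$g - 19186 = 528 - 19186 = -18658$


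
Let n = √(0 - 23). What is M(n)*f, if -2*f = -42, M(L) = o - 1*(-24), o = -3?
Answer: 441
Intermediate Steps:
n = I*√23 (n = √(-23) = I*√23 ≈ 4.7958*I)
M(L) = 21 (M(L) = -3 - 1*(-24) = -3 + 24 = 21)
f = 21 (f = -½*(-42) = 21)
M(n)*f = 21*21 = 441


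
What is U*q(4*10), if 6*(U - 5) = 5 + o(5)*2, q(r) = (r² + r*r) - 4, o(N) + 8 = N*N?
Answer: 36754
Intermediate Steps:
o(N) = -8 + N² (o(N) = -8 + N*N = -8 + N²)
q(r) = -4 + 2*r² (q(r) = (r² + r²) - 4 = 2*r² - 4 = -4 + 2*r²)
U = 23/2 (U = 5 + (5 + (-8 + 5²)*2)/6 = 5 + (5 + (-8 + 25)*2)/6 = 5 + (5 + 17*2)/6 = 5 + (5 + 34)/6 = 5 + (⅙)*39 = 5 + 13/2 = 23/2 ≈ 11.500)
U*q(4*10) = 23*(-4 + 2*(4*10)²)/2 = 23*(-4 + 2*40²)/2 = 23*(-4 + 2*1600)/2 = 23*(-4 + 3200)/2 = (23/2)*3196 = 36754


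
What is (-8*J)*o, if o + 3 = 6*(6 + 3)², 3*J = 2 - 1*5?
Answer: 3864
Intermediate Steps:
J = -1 (J = (2 - 1*5)/3 = (2 - 5)/3 = (⅓)*(-3) = -1)
o = 483 (o = -3 + 6*(6 + 3)² = -3 + 6*9² = -3 + 6*81 = -3 + 486 = 483)
(-8*J)*o = -8*(-1)*483 = 8*483 = 3864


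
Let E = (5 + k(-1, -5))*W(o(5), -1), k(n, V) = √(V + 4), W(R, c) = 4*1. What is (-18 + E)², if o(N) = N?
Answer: -12 + 16*I ≈ -12.0 + 16.0*I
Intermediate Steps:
W(R, c) = 4
k(n, V) = √(4 + V)
E = 20 + 4*I (E = (5 + √(4 - 5))*4 = (5 + √(-1))*4 = (5 + I)*4 = 20 + 4*I ≈ 20.0 + 4.0*I)
(-18 + E)² = (-18 + (20 + 4*I))² = (2 + 4*I)²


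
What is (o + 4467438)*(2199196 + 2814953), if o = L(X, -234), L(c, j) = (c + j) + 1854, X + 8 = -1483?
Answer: 22401046605483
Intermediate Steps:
X = -1491 (X = -8 - 1483 = -1491)
L(c, j) = 1854 + c + j
o = 129 (o = 1854 - 1491 - 234 = 129)
(o + 4467438)*(2199196 + 2814953) = (129 + 4467438)*(2199196 + 2814953) = 4467567*5014149 = 22401046605483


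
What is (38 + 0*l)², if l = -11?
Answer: 1444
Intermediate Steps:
(38 + 0*l)² = (38 + 0*(-11))² = (38 + 0)² = 38² = 1444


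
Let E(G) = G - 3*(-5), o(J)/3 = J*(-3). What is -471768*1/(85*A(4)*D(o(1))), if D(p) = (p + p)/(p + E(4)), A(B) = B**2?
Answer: 19657/102 ≈ 192.72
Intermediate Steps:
o(J) = -9*J (o(J) = 3*(J*(-3)) = 3*(-3*J) = -9*J)
E(G) = 15 + G (E(G) = G + 15 = 15 + G)
D(p) = 2*p/(19 + p) (D(p) = (p + p)/(p + (15 + 4)) = (2*p)/(p + 19) = (2*p)/(19 + p) = 2*p/(19 + p))
-471768*1/(85*A(4)*D(o(1))) = -471768/(((2*(-9*1)/(19 - 9*1))*85)*4**2) = -471768/(((2*(-9)/(19 - 9))*85)*16) = -471768/(((2*(-9)/10)*85)*16) = -471768/(((2*(-9)*(1/10))*85)*16) = -471768/(-9/5*85*16) = -471768/((-153*16)) = -471768/(-2448) = -471768*(-1/2448) = 19657/102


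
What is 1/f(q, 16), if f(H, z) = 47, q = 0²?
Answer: 1/47 ≈ 0.021277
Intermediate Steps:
q = 0
1/f(q, 16) = 1/47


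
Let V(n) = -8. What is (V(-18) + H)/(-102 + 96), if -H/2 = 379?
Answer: 383/3 ≈ 127.67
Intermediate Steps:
H = -758 (H = -2*379 = -758)
(V(-18) + H)/(-102 + 96) = (-8 - 758)/(-102 + 96) = -766/(-6) = -766*(-⅙) = 383/3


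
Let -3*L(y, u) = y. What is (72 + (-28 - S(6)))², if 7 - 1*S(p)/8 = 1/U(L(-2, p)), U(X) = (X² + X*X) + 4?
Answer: 12996/121 ≈ 107.40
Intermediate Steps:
L(y, u) = -y/3
U(X) = 4 + 2*X² (U(X) = (X² + X²) + 4 = 2*X² + 4 = 4 + 2*X²)
S(p) = 598/11 (S(p) = 56 - 8/(4 + 2*(-⅓*(-2))²) = 56 - 8/(4 + 2*(⅔)²) = 56 - 8/(4 + 2*(4/9)) = 56 - 8/(4 + 8/9) = 56 - 8/44/9 = 56 - 8*9/44 = 56 - 18/11 = 598/11)
(72 + (-28 - S(6)))² = (72 + (-28 - 1*598/11))² = (72 + (-28 - 598/11))² = (72 - 906/11)² = (-114/11)² = 12996/121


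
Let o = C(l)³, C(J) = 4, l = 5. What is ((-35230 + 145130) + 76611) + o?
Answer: 186575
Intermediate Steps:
o = 64 (o = 4³ = 64)
((-35230 + 145130) + 76611) + o = ((-35230 + 145130) + 76611) + 64 = (109900 + 76611) + 64 = 186511 + 64 = 186575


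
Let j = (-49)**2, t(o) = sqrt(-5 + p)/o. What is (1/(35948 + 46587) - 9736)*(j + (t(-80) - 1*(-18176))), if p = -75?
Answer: -16534869737943/82535 + 803560759*I*sqrt(5)/1650700 ≈ -2.0034e+8 + 1088.5*I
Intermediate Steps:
t(o) = 4*I*sqrt(5)/o (t(o) = sqrt(-5 - 75)/o = sqrt(-80)/o = (4*I*sqrt(5))/o = 4*I*sqrt(5)/o)
j = 2401
(1/(35948 + 46587) - 9736)*(j + (t(-80) - 1*(-18176))) = (1/(35948 + 46587) - 9736)*(2401 + (4*I*sqrt(5)/(-80) - 1*(-18176))) = (1/82535 - 9736)*(2401 + (4*I*sqrt(5)*(-1/80) + 18176)) = (1/82535 - 9736)*(2401 + (-I*sqrt(5)/20 + 18176)) = -803560759*(2401 + (18176 - I*sqrt(5)/20))/82535 = -803560759*(20577 - I*sqrt(5)/20)/82535 = -16534869737943/82535 + 803560759*I*sqrt(5)/1650700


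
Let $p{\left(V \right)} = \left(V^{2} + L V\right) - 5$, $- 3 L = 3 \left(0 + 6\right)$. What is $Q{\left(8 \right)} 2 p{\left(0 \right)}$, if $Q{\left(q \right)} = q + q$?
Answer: $-160$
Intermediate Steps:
$L = -6$ ($L = - \frac{3 \left(0 + 6\right)}{3} = - \frac{3 \cdot 6}{3} = \left(- \frac{1}{3}\right) 18 = -6$)
$Q{\left(q \right)} = 2 q$
$p{\left(V \right)} = -5 + V^{2} - 6 V$ ($p{\left(V \right)} = \left(V^{2} - 6 V\right) - 5 = -5 + V^{2} - 6 V$)
$Q{\left(8 \right)} 2 p{\left(0 \right)} = 2 \cdot 8 \cdot 2 \left(-5 + 0^{2} - 0\right) = 16 \cdot 2 \left(-5 + 0 + 0\right) = 16 \cdot 2 \left(-5\right) = 16 \left(-10\right) = -160$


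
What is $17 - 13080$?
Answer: $-13063$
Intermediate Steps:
$17 - 13080 = -13063$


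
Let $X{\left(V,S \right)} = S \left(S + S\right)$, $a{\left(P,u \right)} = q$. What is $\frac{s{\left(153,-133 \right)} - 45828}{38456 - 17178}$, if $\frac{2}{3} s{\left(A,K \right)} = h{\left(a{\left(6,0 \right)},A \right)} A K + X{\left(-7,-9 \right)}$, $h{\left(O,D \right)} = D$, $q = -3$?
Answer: $- \frac{9431361}{42556} \approx -221.62$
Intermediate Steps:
$a{\left(P,u \right)} = -3$
$X{\left(V,S \right)} = 2 S^{2}$ ($X{\left(V,S \right)} = S 2 S = 2 S^{2}$)
$s{\left(A,K \right)} = 243 + \frac{3 K A^{2}}{2}$ ($s{\left(A,K \right)} = \frac{3 \left(A A K + 2 \left(-9\right)^{2}\right)}{2} = \frac{3 \left(A^{2} K + 2 \cdot 81\right)}{2} = \frac{3 \left(K A^{2} + 162\right)}{2} = \frac{3 \left(162 + K A^{2}\right)}{2} = 243 + \frac{3 K A^{2}}{2}$)
$\frac{s{\left(153,-133 \right)} - 45828}{38456 - 17178} = \frac{\left(243 + \frac{3}{2} \left(-133\right) 153^{2}\right) - 45828}{38456 - 17178} = \frac{\left(243 + \frac{3}{2} \left(-133\right) 23409\right) - 45828}{21278} = \left(\left(243 - \frac{9340191}{2}\right) - 45828\right) \frac{1}{21278} = \left(- \frac{9339705}{2} - 45828\right) \frac{1}{21278} = \left(- \frac{9431361}{2}\right) \frac{1}{21278} = - \frac{9431361}{42556}$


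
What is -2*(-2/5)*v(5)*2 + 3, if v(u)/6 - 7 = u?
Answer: 591/5 ≈ 118.20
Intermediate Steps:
v(u) = 42 + 6*u
-2*(-2/5)*v(5)*2 + 3 = -2*(-2/5)*(42 + 6*5)*2 + 3 = -2*(-2*1/5)*(42 + 30)*2 + 3 = -2*(-2/5*72)*2 + 3 = -(-288)*2/5 + 3 = -2*(-288/5) + 3 = 576/5 + 3 = 591/5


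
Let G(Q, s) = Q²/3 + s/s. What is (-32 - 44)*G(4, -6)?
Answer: -1444/3 ≈ -481.33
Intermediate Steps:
G(Q, s) = 1 + Q²/3 (G(Q, s) = Q²*(⅓) + 1 = Q²/3 + 1 = 1 + Q²/3)
(-32 - 44)*G(4, -6) = (-32 - 44)*(1 + (⅓)*4²) = -76*(1 + (⅓)*16) = -76*(1 + 16/3) = -76*19/3 = -1444/3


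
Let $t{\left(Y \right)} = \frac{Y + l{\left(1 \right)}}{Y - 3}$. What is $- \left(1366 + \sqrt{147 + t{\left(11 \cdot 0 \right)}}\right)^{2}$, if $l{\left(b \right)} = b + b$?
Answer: $- \frac{\left(4098 + \sqrt{1317}\right)^{2}}{9} \approx -1.8992 \cdot 10^{6}$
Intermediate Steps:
$l{\left(b \right)} = 2 b$
$t{\left(Y \right)} = \frac{2 + Y}{-3 + Y}$ ($t{\left(Y \right)} = \frac{Y + 2 \cdot 1}{Y - 3} = \frac{Y + 2}{-3 + Y} = \frac{2 + Y}{-3 + Y}$)
$- \left(1366 + \sqrt{147 + t{\left(11 \cdot 0 \right)}}\right)^{2} = - \left(1366 + \sqrt{147 + \frac{2 + 11 \cdot 0}{-3 + 11 \cdot 0}}\right)^{2} = - \left(1366 + \sqrt{147 + \frac{2 + 0}{-3 + 0}}\right)^{2} = - \left(1366 + \sqrt{147 + \frac{1}{-3} \cdot 2}\right)^{2} = - \left(1366 + \sqrt{147 - \frac{2}{3}}\right)^{2} = - \left(1366 + \sqrt{\frac{439}{3}}\right)^{2} = - \left(1366 + \frac{\sqrt{1317}}{3}\right)^{2}$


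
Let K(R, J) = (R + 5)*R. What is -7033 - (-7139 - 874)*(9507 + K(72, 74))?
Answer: 120596630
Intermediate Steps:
K(R, J) = R*(5 + R) (K(R, J) = (5 + R)*R = R*(5 + R))
-7033 - (-7139 - 874)*(9507 + K(72, 74)) = -7033 - (-7139 - 874)*(9507 + 72*(5 + 72)) = -7033 - (-8013)*(9507 + 72*77) = -7033 - (-8013)*(9507 + 5544) = -7033 - (-8013)*15051 = -7033 - 1*(-120603663) = -7033 + 120603663 = 120596630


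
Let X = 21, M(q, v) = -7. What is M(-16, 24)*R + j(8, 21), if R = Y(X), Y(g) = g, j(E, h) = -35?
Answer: -182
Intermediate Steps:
R = 21
M(-16, 24)*R + j(8, 21) = -7*21 - 35 = -147 - 35 = -182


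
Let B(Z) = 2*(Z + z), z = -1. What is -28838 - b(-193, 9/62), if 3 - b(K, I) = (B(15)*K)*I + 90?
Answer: -915599/31 ≈ -29535.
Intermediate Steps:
B(Z) = -2 + 2*Z (B(Z) = 2*(Z - 1) = 2*(-1 + Z) = -2 + 2*Z)
b(K, I) = -87 - 28*I*K (b(K, I) = 3 - (((-2 + 2*15)*K)*I + 90) = 3 - (((-2 + 30)*K)*I + 90) = 3 - ((28*K)*I + 90) = 3 - (28*I*K + 90) = 3 - (90 + 28*I*K) = 3 + (-90 - 28*I*K) = -87 - 28*I*K)
-28838 - b(-193, 9/62) = -28838 - (-87 - 28*9/62*(-193)) = -28838 - (-87 + 24318/31) = -28838 - 1*21621/31 = -28838 - 21621/31 = -915599/31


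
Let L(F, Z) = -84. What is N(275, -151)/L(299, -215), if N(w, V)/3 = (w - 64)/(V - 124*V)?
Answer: -211/520044 ≈ -0.00040573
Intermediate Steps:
N(w, V) = -(-64 + w)/(41*V) (N(w, V) = 3*((w - 64)/(V - 124*V)) = 3*((-64 + w)/((-123*V))) = 3*((-64 + w)*(-1/(123*V))) = 3*(-(-64 + w)/(123*V)) = -(-64 + w)/(41*V))
N(275, -151)/L(299, -215) = ((1/41)*(64 - 1*275)/(-151))/(-84) = ((1/41)*(-1/151)*(64 - 275))*(-1/84) = ((1/41)*(-1/151)*(-211))*(-1/84) = (211/6191)*(-1/84) = -211/520044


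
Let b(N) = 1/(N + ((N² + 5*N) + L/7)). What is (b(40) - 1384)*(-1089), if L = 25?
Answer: 19450098657/12905 ≈ 1.5072e+6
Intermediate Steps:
b(N) = 1/(25/7 + N² + 6*N) (b(N) = 1/(N + ((N² + 5*N) + 25/7)) = 1/(N + (25/7 + N² + 5*N)) = 1/(25/7 + N² + 6*N))
(b(40) - 1384)*(-1089) = (7/(25 + 7*40² + 42*40) - 1384)*(-1089) = (7/(25 + 7*1600 + 1680) - 1384)*(-1089) = (7/(25 + 11200 + 1680) - 1384)*(-1089) = (7/12905 - 1384)*(-1089) = -17860513/12905*(-1089) = 19450098657/12905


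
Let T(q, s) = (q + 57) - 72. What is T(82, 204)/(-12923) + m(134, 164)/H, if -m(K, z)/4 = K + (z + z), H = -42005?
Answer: 21067369/542830615 ≈ 0.038810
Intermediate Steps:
T(q, s) = -15 + q (T(q, s) = (57 + q) - 72 = -15 + q)
m(K, z) = -8*z - 4*K (m(K, z) = -4*(K + (z + z)) = -4*(K + 2*z) = -8*z - 4*K)
T(82, 204)/(-12923) + m(134, 164)/H = (-15 + 82)/(-12923) + (-8*164 - 4*134)/(-42005) = 67*(-1/12923) + (-1312 - 536)*(-1/42005) = -67/12923 - 1848*(-1/42005) = -67/12923 + 1848/42005 = 21067369/542830615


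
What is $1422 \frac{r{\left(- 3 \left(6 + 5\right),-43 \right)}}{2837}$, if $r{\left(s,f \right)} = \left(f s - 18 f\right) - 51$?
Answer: $\frac{3045924}{2837} \approx 1073.6$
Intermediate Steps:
$r{\left(s,f \right)} = -51 - 18 f + f s$ ($r{\left(s,f \right)} = \left(- 18 f + f s\right) - 51 = -51 - 18 f + f s$)
$1422 \frac{r{\left(- 3 \left(6 + 5\right),-43 \right)}}{2837} = 1422 \frac{-51 - -774 - 43 \left(- 3 \left(6 + 5\right)\right)}{2837} = 1422 \left(-51 + 774 - 43 \left(\left(-3\right) 11\right)\right) \frac{1}{2837} = 1422 \left(-51 + 774 - -1419\right) \frac{1}{2837} = 1422 \left(-51 + 774 + 1419\right) \frac{1}{2837} = 1422 \cdot 2142 \cdot \frac{1}{2837} = 1422 \cdot \frac{2142}{2837} = \frac{3045924}{2837}$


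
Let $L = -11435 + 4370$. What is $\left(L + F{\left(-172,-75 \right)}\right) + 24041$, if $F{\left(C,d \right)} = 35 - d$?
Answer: $17086$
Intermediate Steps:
$L = -7065$
$\left(L + F{\left(-172,-75 \right)}\right) + 24041 = \left(-7065 + \left(35 - -75\right)\right) + 24041 = \left(-7065 + \left(35 + 75\right)\right) + 24041 = \left(-7065 + 110\right) + 24041 = -6955 + 24041 = 17086$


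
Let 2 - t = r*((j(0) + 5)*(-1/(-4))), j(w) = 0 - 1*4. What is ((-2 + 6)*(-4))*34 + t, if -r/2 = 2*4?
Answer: -538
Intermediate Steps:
j(w) = -4 (j(w) = 0 - 4 = -4)
r = -16 (r = -4*4 = -2*8 = -16)
t = 6 (t = 2 - (-16)*(-4 + 5)*(-1/(-4)) = 2 - (-16)*1*(-1*(-1/4)) = 2 - (-16)*1*(1/4) = 2 - (-16)/4 = 2 - 1*(-4) = 2 + 4 = 6)
((-2 + 6)*(-4))*34 + t = ((-2 + 6)*(-4))*34 + 6 = (4*(-4))*34 + 6 = -16*34 + 6 = -544 + 6 = -538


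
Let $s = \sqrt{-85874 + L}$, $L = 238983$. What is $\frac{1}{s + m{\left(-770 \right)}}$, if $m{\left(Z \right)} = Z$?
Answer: $- \frac{70}{39981} - \frac{\sqrt{153109}}{439791} \approx -0.0026406$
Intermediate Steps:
$s = \sqrt{153109}$ ($s = \sqrt{-85874 + 238983} = \sqrt{153109} \approx 391.29$)
$\frac{1}{s + m{\left(-770 \right)}} = \frac{1}{\sqrt{153109} - 770} = \frac{1}{-770 + \sqrt{153109}}$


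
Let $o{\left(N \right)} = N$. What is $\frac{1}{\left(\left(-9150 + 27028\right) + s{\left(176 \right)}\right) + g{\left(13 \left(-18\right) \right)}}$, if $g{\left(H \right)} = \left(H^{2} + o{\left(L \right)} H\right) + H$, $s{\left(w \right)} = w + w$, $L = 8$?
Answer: $\frac{1}{70880} \approx 1.4108 \cdot 10^{-5}$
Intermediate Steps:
$s{\left(w \right)} = 2 w$
$g{\left(H \right)} = H^{2} + 9 H$ ($g{\left(H \right)} = \left(H^{2} + 8 H\right) + H = H^{2} + 9 H$)
$\frac{1}{\left(\left(-9150 + 27028\right) + s{\left(176 \right)}\right) + g{\left(13 \left(-18\right) \right)}} = \frac{1}{\left(\left(-9150 + 27028\right) + 2 \cdot 176\right) + 13 \left(-18\right) \left(9 + 13 \left(-18\right)\right)} = \frac{1}{\left(17878 + 352\right) - 234 \left(9 - 234\right)} = \frac{1}{18230 - -52650} = \frac{1}{18230 + 52650} = \frac{1}{70880}$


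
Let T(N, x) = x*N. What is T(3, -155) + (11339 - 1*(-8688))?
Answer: 19562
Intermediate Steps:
T(N, x) = N*x
T(3, -155) + (11339 - 1*(-8688)) = 3*(-155) + (11339 - 1*(-8688)) = -465 + (11339 + 8688) = -465 + 20027 = 19562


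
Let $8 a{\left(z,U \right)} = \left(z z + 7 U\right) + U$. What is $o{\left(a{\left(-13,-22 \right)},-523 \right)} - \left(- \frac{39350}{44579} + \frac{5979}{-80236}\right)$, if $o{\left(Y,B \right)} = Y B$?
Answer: $\frac{3280551048303}{7153681288} \approx 458.58$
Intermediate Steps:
$a{\left(z,U \right)} = U + \frac{z^{2}}{8}$ ($a{\left(z,U \right)} = \frac{\left(z z + 7 U\right) + U}{8} = \frac{\left(z^{2} + 7 U\right) + U}{8} = \frac{z^{2} + 8 U}{8} = U + \frac{z^{2}}{8}$)
$o{\left(Y,B \right)} = B Y$
$o{\left(a{\left(-13,-22 \right)},-523 \right)} - \left(- \frac{39350}{44579} + \frac{5979}{-80236}\right) = - 523 \left(-22 + \frac{\left(-13\right)^{2}}{8}\right) - \left(- \frac{39350}{44579} + \frac{5979}{-80236}\right) = - 523 \left(-22 + \frac{1}{8} \cdot 169\right) - \left(\left(-39350\right) \frac{1}{44579} + 5979 \left(- \frac{1}{80236}\right)\right) = - 523 \left(-22 + \frac{169}{8}\right) - \left(- \frac{39350}{44579} - \frac{5979}{80236}\right) = \left(-523\right) \left(- \frac{7}{8}\right) - - \frac{3423824441}{3576840644} = \frac{3661}{8} + \frac{3423824441}{3576840644} = \frac{3280551048303}{7153681288}$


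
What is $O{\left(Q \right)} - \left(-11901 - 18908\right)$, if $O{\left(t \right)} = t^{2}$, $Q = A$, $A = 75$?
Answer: $36434$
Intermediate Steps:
$Q = 75$
$O{\left(Q \right)} - \left(-11901 - 18908\right) = 75^{2} - \left(-11901 - 18908\right) = 5625 - \left(-11901 - 18908\right) = 5625 - -30809 = 5625 + 30809 = 36434$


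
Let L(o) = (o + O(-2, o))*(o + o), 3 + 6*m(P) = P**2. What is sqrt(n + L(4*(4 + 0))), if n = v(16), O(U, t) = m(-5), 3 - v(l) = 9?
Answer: sqrt(5610)/3 ≈ 24.967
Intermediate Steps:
m(P) = -1/2 + P**2/6
v(l) = -6 (v(l) = 3 - 1*9 = 3 - 9 = -6)
O(U, t) = 11/3 (O(U, t) = -1/2 + (1/6)*(-5)**2 = -1/2 + (1/6)*25 = -1/2 + 25/6 = 11/3)
L(o) = 2*o*(11/3 + o) (L(o) = (o + 11/3)*(o + o) = (11/3 + o)*(2*o) = 2*o*(11/3 + o))
n = -6
sqrt(n + L(4*(4 + 0))) = sqrt(-6 + 2*(4*(4 + 0))*(11 + 3*(4*(4 + 0)))/3) = sqrt(-6 + 2*(4*4)*(11 + 3*(4*4))/3) = sqrt(-6 + (2/3)*16*(11 + 3*16)) = sqrt(-6 + (2/3)*16*(11 + 48)) = sqrt(-6 + (2/3)*16*59) = sqrt(-6 + 1888/3) = sqrt(1870/3) = sqrt(5610)/3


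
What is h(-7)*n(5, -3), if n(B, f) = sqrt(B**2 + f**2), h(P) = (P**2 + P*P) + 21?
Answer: 119*sqrt(34) ≈ 693.88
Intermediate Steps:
h(P) = 21 + 2*P**2 (h(P) = (P**2 + P**2) + 21 = 2*P**2 + 21 = 21 + 2*P**2)
h(-7)*n(5, -3) = (21 + 2*(-7)**2)*sqrt(5**2 + (-3)**2) = (21 + 2*49)*sqrt(25 + 9) = (21 + 98)*sqrt(34) = 119*sqrt(34)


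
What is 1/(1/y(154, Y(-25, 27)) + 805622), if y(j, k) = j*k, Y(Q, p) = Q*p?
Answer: 103950/83744406899 ≈ 1.2413e-6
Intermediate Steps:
1/(1/y(154, Y(-25, 27)) + 805622) = 1/(1/(154*(-25*27)) + 805622) = 1/(1/(154*(-675)) + 805622) = 1/(1/(-103950) + 805622) = 1/(-1/103950 + 805622) = 1/(83744406899/103950) = 103950/83744406899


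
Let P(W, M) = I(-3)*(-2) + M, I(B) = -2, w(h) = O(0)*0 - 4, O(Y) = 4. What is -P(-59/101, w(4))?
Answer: 0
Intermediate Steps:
w(h) = -4 (w(h) = 4*0 - 4 = 0 - 4 = -4)
P(W, M) = 4 + M (P(W, M) = -2*(-2) + M = 4 + M)
-P(-59/101, w(4)) = -(4 - 4) = -1*0 = 0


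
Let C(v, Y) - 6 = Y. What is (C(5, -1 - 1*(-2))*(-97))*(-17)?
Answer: 11543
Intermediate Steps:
C(v, Y) = 6 + Y
(C(5, -1 - 1*(-2))*(-97))*(-17) = ((6 + (-1 - 1*(-2)))*(-97))*(-17) = ((6 + (-1 + 2))*(-97))*(-17) = ((6 + 1)*(-97))*(-17) = (7*(-97))*(-17) = -679*(-17) = 11543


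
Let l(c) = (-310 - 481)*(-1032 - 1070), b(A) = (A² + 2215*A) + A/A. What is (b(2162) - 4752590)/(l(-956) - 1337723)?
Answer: 4710485/324959 ≈ 14.496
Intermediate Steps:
b(A) = 1 + A² + 2215*A (b(A) = (A² + 2215*A) + 1 = 1 + A² + 2215*A)
l(c) = 1662682 (l(c) = -791*(-2102) = 1662682)
(b(2162) - 4752590)/(l(-956) - 1337723) = ((1 + 2162² + 2215*2162) - 4752590)/(1662682 - 1337723) = ((1 + 4674244 + 4788830) - 4752590)/324959 = (9463075 - 4752590)*(1/324959) = 4710485*(1/324959) = 4710485/324959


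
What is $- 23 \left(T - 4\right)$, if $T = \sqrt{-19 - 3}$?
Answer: $92 - 23 i \sqrt{22} \approx 92.0 - 107.88 i$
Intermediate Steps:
$T = i \sqrt{22}$ ($T = \sqrt{-22} = i \sqrt{22} \approx 4.6904 i$)
$- 23 \left(T - 4\right) = - 23 \left(i \sqrt{22} - 4\right) = - 23 \left(-4 + i \sqrt{22}\right) = 92 - 23 i \sqrt{22}$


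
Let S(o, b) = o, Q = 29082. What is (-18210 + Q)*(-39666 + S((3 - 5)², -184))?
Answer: -431205264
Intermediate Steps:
(-18210 + Q)*(-39666 + S((3 - 5)², -184)) = (-18210 + 29082)*(-39666 + (3 - 5)²) = 10872*(-39666 + (-2)²) = 10872*(-39666 + 4) = 10872*(-39662) = -431205264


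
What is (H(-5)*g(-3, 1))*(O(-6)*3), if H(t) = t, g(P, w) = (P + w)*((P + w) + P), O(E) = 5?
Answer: -750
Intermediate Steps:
g(P, w) = (P + w)*(w + 2*P)
(H(-5)*g(-3, 1))*(O(-6)*3) = (-5*(1² + 2*(-3)² + 3*(-3)*1))*(5*3) = -5*(1 + 2*9 - 9)*15 = -5*(1 + 18 - 9)*15 = -5*10*15 = -50*15 = -750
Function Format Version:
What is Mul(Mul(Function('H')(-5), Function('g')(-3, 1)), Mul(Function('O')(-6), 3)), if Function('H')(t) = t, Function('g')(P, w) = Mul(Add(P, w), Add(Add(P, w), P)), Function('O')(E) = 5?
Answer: -750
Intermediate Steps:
Function('g')(P, w) = Mul(Add(P, w), Add(w, Mul(2, P)))
Mul(Mul(Function('H')(-5), Function('g')(-3, 1)), Mul(Function('O')(-6), 3)) = Mul(Mul(-5, Add(Pow(1, 2), Mul(2, Pow(-3, 2)), Mul(3, -3, 1))), Mul(5, 3)) = Mul(Mul(-5, Add(1, Mul(2, 9), -9)), 15) = Mul(Mul(-5, Add(1, 18, -9)), 15) = Mul(Mul(-5, 10), 15) = Mul(-50, 15) = -750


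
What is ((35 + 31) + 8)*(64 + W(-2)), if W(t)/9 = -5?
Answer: 1406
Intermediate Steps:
W(t) = -45 (W(t) = 9*(-5) = -45)
((35 + 31) + 8)*(64 + W(-2)) = ((35 + 31) + 8)*(64 - 45) = (66 + 8)*19 = 74*19 = 1406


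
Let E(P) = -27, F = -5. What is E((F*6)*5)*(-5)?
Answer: 135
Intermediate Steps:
E((F*6)*5)*(-5) = -27*(-5) = 135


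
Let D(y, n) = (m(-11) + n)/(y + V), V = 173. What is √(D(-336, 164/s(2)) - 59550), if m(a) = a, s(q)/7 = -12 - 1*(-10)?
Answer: 3*I*√8614092459/1141 ≈ 244.03*I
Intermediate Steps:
s(q) = -14 (s(q) = 7*(-12 - 1*(-10)) = 7*(-12 + 10) = 7*(-2) = -14)
D(y, n) = (-11 + n)/(173 + y) (D(y, n) = (-11 + n)/(y + 173) = (-11 + n)/(173 + y))
√(D(-336, 164/s(2)) - 59550) = √((-11 + 164/(-14))/(173 - 336) - 59550) = √((-11 + 164*(-1/14))/(-163) - 59550) = √(-(-11 - 82/7)/163 - 59550) = √(-1/163*(-159/7) - 59550) = √(159/1141 - 59550) = √(-67946391/1141) = 3*I*√8614092459/1141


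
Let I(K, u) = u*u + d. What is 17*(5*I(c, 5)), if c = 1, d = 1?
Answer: 2210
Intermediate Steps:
I(K, u) = 1 + u² (I(K, u) = u*u + 1 = u² + 1 = 1 + u²)
17*(5*I(c, 5)) = 17*(5*(1 + 5²)) = 17*(5*(1 + 25)) = 17*(5*26) = 17*130 = 2210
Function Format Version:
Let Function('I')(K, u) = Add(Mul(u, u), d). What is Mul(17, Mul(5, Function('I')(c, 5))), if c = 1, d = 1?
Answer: 2210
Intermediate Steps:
Function('I')(K, u) = Add(1, Pow(u, 2)) (Function('I')(K, u) = Add(Mul(u, u), 1) = Add(Pow(u, 2), 1) = Add(1, Pow(u, 2)))
Mul(17, Mul(5, Function('I')(c, 5))) = Mul(17, Mul(5, Add(1, Pow(5, 2)))) = Mul(17, Mul(5, Add(1, 25))) = Mul(17, Mul(5, 26)) = Mul(17, 130) = 2210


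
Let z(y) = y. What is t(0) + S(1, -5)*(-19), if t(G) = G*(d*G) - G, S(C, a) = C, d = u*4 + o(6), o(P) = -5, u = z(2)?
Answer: -19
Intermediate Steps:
u = 2
d = 3 (d = 2*4 - 5 = 8 - 5 = 3)
t(G) = -G + 3*G² (t(G) = G*(3*G) - G = 3*G² - G = -G + 3*G²)
t(0) + S(1, -5)*(-19) = 0*(-1 + 3*0) + 1*(-19) = 0*(-1 + 0) - 19 = 0*(-1) - 19 = 0 - 19 = -19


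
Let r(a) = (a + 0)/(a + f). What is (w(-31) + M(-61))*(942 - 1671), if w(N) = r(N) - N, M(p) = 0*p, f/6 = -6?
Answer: -1536732/67 ≈ -22936.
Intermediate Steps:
f = -36 (f = 6*(-6) = -36)
r(a) = a/(-36 + a) (r(a) = (a + 0)/(a - 36) = a/(-36 + a))
M(p) = 0
w(N) = -N + N/(-36 + N) (w(N) = N/(-36 + N) - N = -N + N/(-36 + N))
(w(-31) + M(-61))*(942 - 1671) = (-31*(37 - 1*(-31))/(-36 - 31) + 0)*(942 - 1671) = (-31*(37 + 31)/(-67) + 0)*(-729) = (-31*(-1/67)*68 + 0)*(-729) = (2108/67 + 0)*(-729) = (2108/67)*(-729) = -1536732/67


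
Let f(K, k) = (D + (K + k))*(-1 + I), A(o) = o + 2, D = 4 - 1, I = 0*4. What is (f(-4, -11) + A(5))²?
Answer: 361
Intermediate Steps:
I = 0
D = 3
A(o) = 2 + o
f(K, k) = -3 - K - k (f(K, k) = (3 + (K + k))*(-1 + 0) = (3 + K + k)*(-1) = -3 - K - k)
(f(-4, -11) + A(5))² = ((-3 - 1*(-4) - 1*(-11)) + (2 + 5))² = ((-3 + 4 + 11) + 7)² = (12 + 7)² = 19² = 361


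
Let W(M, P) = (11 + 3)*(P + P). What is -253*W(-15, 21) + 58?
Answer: -148706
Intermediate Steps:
W(M, P) = 28*P (W(M, P) = 14*(2*P) = 28*P)
-253*W(-15, 21) + 58 = -7084*21 + 58 = -253*588 + 58 = -148764 + 58 = -148706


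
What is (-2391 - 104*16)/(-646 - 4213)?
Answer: 4055/4859 ≈ 0.83453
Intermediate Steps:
(-2391 - 104*16)/(-646 - 4213) = (-2391 - 1664)/(-4859) = -4055*(-1/4859) = 4055/4859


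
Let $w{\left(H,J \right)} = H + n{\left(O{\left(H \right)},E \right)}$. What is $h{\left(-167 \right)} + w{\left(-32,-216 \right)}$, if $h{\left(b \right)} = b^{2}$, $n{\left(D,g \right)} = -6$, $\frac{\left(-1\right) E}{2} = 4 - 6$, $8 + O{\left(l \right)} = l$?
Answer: $27851$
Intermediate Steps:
$O{\left(l \right)} = -8 + l$
$E = 4$ ($E = - 2 \left(4 - 6\right) = \left(-2\right) \left(-2\right) = 4$)
$w{\left(H,J \right)} = -6 + H$ ($w{\left(H,J \right)} = H - 6 = -6 + H$)
$h{\left(-167 \right)} + w{\left(-32,-216 \right)} = \left(-167\right)^{2} - 38 = 27889 - 38 = 27851$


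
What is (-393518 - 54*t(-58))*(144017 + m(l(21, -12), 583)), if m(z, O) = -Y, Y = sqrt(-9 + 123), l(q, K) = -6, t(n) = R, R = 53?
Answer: -57085458460 + 396380*sqrt(114) ≈ -5.7081e+10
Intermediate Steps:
t(n) = 53
Y = sqrt(114) ≈ 10.677
m(z, O) = -sqrt(114)
(-393518 - 54*t(-58))*(144017 + m(l(21, -12), 583)) = (-393518 - 54*53)*(144017 - sqrt(114)) = (-393518 - 2862)*(144017 - sqrt(114)) = -396380*(144017 - sqrt(114)) = -57085458460 + 396380*sqrt(114)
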